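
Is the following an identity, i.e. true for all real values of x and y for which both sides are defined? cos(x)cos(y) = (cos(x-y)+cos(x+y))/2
Claim: cos(x)cos(y) = (cos(x-y)+cos(x+y))/2.
Reasoning: cos(x-y) = cos(x)cos(y) + sin(x)sin(y) and cos(x+y) = cos(x)cos(y) - sin(x)sin(y). Adding, cos(x-y) + cos(x+y) = 2cos(x)cos(y); divide by 2.
So the two sides agree for all real values of x and y for which both sides are defined.

Conclusion: Yes, this is an identity.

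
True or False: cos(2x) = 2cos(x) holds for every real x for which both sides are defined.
Claim: cos(2x) = 2cos(x).
Test a specific point where both sides are defined: x = π/4.
LHS = cos(2x) ≈ 0.0000
RHS = 2cos(x) ≈ 1.4142
Since 0.0000 ≠ 1.4142, the equation fails at this point, so it cannot hold for every real x for which both sides are defined.
The correct double-angle formula is cos(2x) = cos²x - sin²x.

Conclusion: False.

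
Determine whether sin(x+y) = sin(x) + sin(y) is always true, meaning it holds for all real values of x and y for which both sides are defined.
Claim: sin(x+y) = sin(x) + sin(y).
Test a specific point where both sides are defined: x = 2π/3, y = 2π/3.
LHS = sin(x+y) ≈ -0.8660
RHS = sin(x) + sin(y) ≈ 1.7321
Since -0.8660 ≠ 1.7321, the equation fails at this point, so it cannot hold for all real values of x and y for which both sides are defined.
The correct expansion is sin(x+y) = sin(x)cos(y) + cos(x)sin(y); sine is not additive.

Conclusion: No, this is NOT an identity.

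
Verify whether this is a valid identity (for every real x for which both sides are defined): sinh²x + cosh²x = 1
Claim: sinh²x + cosh²x = 1.
Test a specific point where both sides are defined: x = -2.
LHS = sinh²x + cosh²x ≈ 27.3082
RHS = 1 ≈ 1.0000
Since 27.3082 ≠ 1.0000, the equation fails at this point, so it cannot hold for every real x for which both sides are defined.
The correct hyperbolic identity is cosh²x - sinh²x = 1 (a difference); the sum sinh²x + cosh²x equals cosh(2x).

Conclusion: No, this is NOT an identity.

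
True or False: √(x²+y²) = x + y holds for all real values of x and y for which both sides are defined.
False.

Claim: √(x²+y²) = x + y.
Test a specific point where both sides are defined: x = 1, y = 3.
LHS = √(x²+y²) ≈ 3.1623
RHS = x + y ≈ 4.0000
Since 3.1623 ≠ 4.0000, the equation fails at this point, so it cannot hold for all real values of x and y for which both sides are defined.
(x+y)² = x² + 2xy + y², not x² + y², so the square root does not split this way.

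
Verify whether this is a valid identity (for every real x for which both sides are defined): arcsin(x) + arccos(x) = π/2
Claim: arcsin(x) + arccos(x) = π/2.
Reasoning: Both sides are defined for -1 ≤ x ≤ 1. Let θ = arcsin(x), so sin θ = x and θ ∈ [-π/2, π/2]. Then cos(π/2 - θ) = sin θ = x and π/2 - θ ∈ [0, π], which is exactly the range of arccos, so arccos(x) = π/2 - θ. Adding: arcsin(x) + arccos(x) = θ + (π/2 - θ) = π/2.
So the two sides agree for every real x for which both sides are defined.

Conclusion: Yes, this is an identity.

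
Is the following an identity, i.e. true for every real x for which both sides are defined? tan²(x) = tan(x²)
Claim: tan²(x) = tan(x²).
Test a specific point where both sides are defined: x = π/4.
LHS = tan²(x) ≈ 1.0000
RHS = tan(x²) ≈ 0.7092
Since 1.0000 ≠ 0.7092, the equation fails at this point, so it cannot hold for every real x for which both sides are defined.
tan²(x) means (tan x)², squaring the output; tan(x²) squares the input. These are different functions.

Conclusion: No, this is NOT an identity.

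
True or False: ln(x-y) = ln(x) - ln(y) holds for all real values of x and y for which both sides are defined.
False.

Claim: ln(x-y) = ln(x) - ln(y).
Test a specific point where both sides are defined: x = 4, y = 3.
LHS = ln(x-y) ≈ 0.0000
RHS = ln(x) - ln(y) ≈ 0.2877
Since 0.0000 ≠ 0.2877, the equation fails at this point, so it cannot hold for all real values of x and y for which both sides are defined.
ln(x) - ln(y) = ln(x/y), not ln(x-y).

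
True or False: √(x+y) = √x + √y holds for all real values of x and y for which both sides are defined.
False.

Claim: √(x+y) = √x + √y.
Test a specific point where both sides are defined: x = 1, y = 2.
LHS = √(x+y) ≈ 1.7321
RHS = √x + √y ≈ 2.4142
Since 1.7321 ≠ 2.4142, the equation fails at this point, so it cannot hold for all real values of x and y for which both sides are defined.
Squaring the right side gives x + 2√(xy) + y, not x + y.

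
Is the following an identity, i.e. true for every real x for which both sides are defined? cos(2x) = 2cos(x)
Claim: cos(2x) = 2cos(x).
Test a specific point where both sides are defined: x = π.
LHS = cos(2x) ≈ 1.0000
RHS = 2cos(x) ≈ -2.0000
Since 1.0000 ≠ -2.0000, the equation fails at this point, so it cannot hold for every real x for which both sides are defined.
The correct double-angle formula is cos(2x) = cos²x - sin²x.

Conclusion: No, this is NOT an identity.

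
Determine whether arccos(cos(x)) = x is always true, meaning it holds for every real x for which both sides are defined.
No, this is NOT an identity.

Claim: arccos(cos(x)) = x.
Test a specific point where both sides are defined: x = -π/3.
LHS = arccos(cos(x)) ≈ 1.0472
RHS = x ≈ -1.0472
Since 1.0472 ≠ -1.0472, the equation fails at this point, so it cannot hold for every real x for which both sides are defined.
arccos only returns values in [0, π], so arccos(cos(x)) = x holds only for x in that interval, not for all real x.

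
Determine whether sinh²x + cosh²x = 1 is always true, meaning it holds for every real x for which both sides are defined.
No, this is NOT an identity.

Claim: sinh²x + cosh²x = 1.
Test a specific point where both sides are defined: x = 4.
LHS = sinh²x + cosh²x ≈ 1490.4792
RHS = 1 ≈ 1.0000
Since 1490.4792 ≠ 1.0000, the equation fails at this point, so it cannot hold for every real x for which both sides are defined.
The correct hyperbolic identity is cosh²x - sinh²x = 1 (a difference); the sum sinh²x + cosh²x equals cosh(2x).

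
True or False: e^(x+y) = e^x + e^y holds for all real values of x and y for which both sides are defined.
Claim: e^(x+y) = e^x + e^y.
Test a specific point where both sides are defined: x = -3, y = 4.
LHS = e^(x+y) ≈ 2.7183
RHS = e^x + e^y ≈ 54.6479
Since 2.7183 ≠ 54.6479, the equation fails at this point, so it cannot hold for all real values of x and y for which both sides are defined.
The correct rule is e^(x+y) = e^x · e^y (a product, not a sum).

Conclusion: False.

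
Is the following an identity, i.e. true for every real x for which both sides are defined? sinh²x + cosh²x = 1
Claim: sinh²x + cosh²x = 1.
Test a specific point where both sides are defined: x = 3/2.
LHS = sinh²x + cosh²x ≈ 10.0677
RHS = 1 ≈ 1.0000
Since 10.0677 ≠ 1.0000, the equation fails at this point, so it cannot hold for every real x for which both sides are defined.
The correct hyperbolic identity is cosh²x - sinh²x = 1 (a difference); the sum sinh²x + cosh²x equals cosh(2x).

Conclusion: No, this is NOT an identity.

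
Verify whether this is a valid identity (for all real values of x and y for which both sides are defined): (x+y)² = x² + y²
No, this is NOT an identity.

Claim: (x+y)² = x² + y².
Test a specific point where both sides are defined: x = 2, y = 2.
LHS = (x+y)² ≈ 16.0000
RHS = x² + y² ≈ 8.0000
Since 16.0000 ≠ 8.0000, the equation fails at this point, so it cannot hold for all real values of x and y for which both sides are defined.
The correct expansion is (x+y)² = x² + 2xy + y²; the cross term 2xy is missing.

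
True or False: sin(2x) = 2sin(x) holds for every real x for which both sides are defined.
False.

Claim: sin(2x) = 2sin(x).
Test a specific point where both sides are defined: x = 2π/3.
LHS = sin(2x) ≈ -0.8660
RHS = 2sin(x) ≈ 1.7321
Since -0.8660 ≠ 1.7321, the equation fails at this point, so it cannot hold for every real x for which both sides are defined.
The correct double-angle formula is sin(2x) = 2sin(x)cos(x).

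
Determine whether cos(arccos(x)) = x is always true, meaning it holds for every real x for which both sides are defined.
Yes, this is an identity.

Claim: cos(arccos(x)) = x.
Reasoning: For -1 ≤ x ≤ 1 (where arccos is defined), arccos(x) is by definition an angle whose cosine equals x. Taking the cosine of that angle returns x. (Note the other order, arccos(cos x) = x, is NOT an identity.)
So the two sides agree for every real x for which both sides are defined.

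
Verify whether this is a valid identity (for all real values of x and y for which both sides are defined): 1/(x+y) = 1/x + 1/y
Claim: 1/(x+y) = 1/x + 1/y.
Test a specific point where both sides are defined: x = 3, y = -1.
LHS = 1/(x+y) ≈ 0.5000
RHS = 1/x + 1/y ≈ -0.6667
Since 0.5000 ≠ -0.6667, the equation fails at this point, so it cannot hold for all real values of x and y for which both sides are defined.
1/x + 1/y = (x+y)/(xy), which is not 1/(x+y).

Conclusion: No, this is NOT an identity.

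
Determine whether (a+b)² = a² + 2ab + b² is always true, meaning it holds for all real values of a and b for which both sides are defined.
Claim: (a+b)² = a² + 2ab + b².
Reasoning: Expand: (a+b)² = (a+b)(a+b) = a·a + a·b + b·a + b·b = a² + 2ab + b².
So the two sides agree for all real values of a and b for which both sides are defined.

Conclusion: Yes, this is an identity.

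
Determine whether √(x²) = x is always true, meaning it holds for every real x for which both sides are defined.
Claim: √(x²) = x.
Test a specific point where both sides are defined: x = -1.
LHS = √(x²) ≈ 1.0000
RHS = x ≈ -1.0000
Since 1.0000 ≠ -1.0000, the equation fails at this point, so it cannot hold for every real x for which both sides are defined.
√(x²) = |x|, which differs from x whenever x < 0 (both sides are defined for every real x).

Conclusion: No, this is NOT an identity.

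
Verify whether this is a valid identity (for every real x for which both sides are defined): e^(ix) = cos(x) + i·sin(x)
Claim: e^(ix) = cos(x) + i·sin(x).
Reasoning: Euler's formula. Expand e^(ix) = Σ (ix)^k / k!. Since i² = -1, the even-k terms are Σ (-1)^m x^(2m)/(2m)! = cos(x) and the odd-k terms are i · Σ (-1)^m x^(2m+1)/(2m+1)! = i·sin(x).
So the two sides agree for every real x for which both sides are defined.

Conclusion: Yes, this is an identity.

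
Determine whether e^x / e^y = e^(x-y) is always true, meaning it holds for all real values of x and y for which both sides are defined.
Claim: e^x / e^y = e^(x-y).
Reasoning: 1/e^y = e^(-y), so e^x / e^y = e^x · e^(-y) = e^(x + (-y)) = e^(x-y) by the product rule for exponents.
So the two sides agree for all real values of x and y for which both sides are defined.

Conclusion: Yes, this is an identity.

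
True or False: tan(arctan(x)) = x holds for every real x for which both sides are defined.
True.

Claim: tan(arctan(x)) = x.
Reasoning: For every real x, arctan(x) is by definition the angle in (-π/2, π/2) whose tangent equals x. Taking the tangent of that angle returns x.
So the two sides agree for every real x for which both sides are defined.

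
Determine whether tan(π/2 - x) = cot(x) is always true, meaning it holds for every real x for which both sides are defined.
Claim: tan(π/2 - x) = cot(x).
Reasoning: tan(π/2 - x) = sin(π/2 - x)/cos(π/2 - x) = cos(x)/sin(x) = cot(x), using the cofunction identities sin(π/2 - x) = cos(x) and cos(π/2 - x) = sin(x).
So the two sides agree for every real x for which both sides are defined.

Conclusion: Yes, this is an identity.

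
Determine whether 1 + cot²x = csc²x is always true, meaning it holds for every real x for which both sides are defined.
Yes, this is an identity.

Claim: 1 + cot²x = csc²x.
Reasoning: Start from sin²x + cos²x = 1 and divide every term by sin²x (allowed wherever cot x and csc x are defined): 1 + cot²x = 1/sin²x = csc²x.
So the two sides agree for every real x for which both sides are defined.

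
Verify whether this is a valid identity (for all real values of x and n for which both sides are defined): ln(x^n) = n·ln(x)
Claim: ln(x^n) = n·ln(x).
Reasoning: The right side requires x > 0. For x > 0, x^n = (e^(ln x))^n = e^(n·ln x), so taking ln of both sides gives ln(x^n) = n·ln(x).
So the two sides agree for all real values of x and n for which both sides are defined.

Conclusion: Yes, this is an identity.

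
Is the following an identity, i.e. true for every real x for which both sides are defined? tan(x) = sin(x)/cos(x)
Yes, this is an identity.

Claim: tan(x) = sin(x)/cos(x).
Reasoning: For an angle x whose terminal point on the unit circle is (cos x, sin x), tan(x) is defined as the ratio (second coordinate)/(first coordinate) = sin(x)/cos(x), wherever cos(x) ≠ 0.
So the two sides agree for every real x for which both sides are defined.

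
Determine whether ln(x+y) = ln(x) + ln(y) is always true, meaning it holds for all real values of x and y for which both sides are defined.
No, this is NOT an identity.

Claim: ln(x+y) = ln(x) + ln(y).
Test a specific point where both sides are defined: x = 1, y = 5.
LHS = ln(x+y) ≈ 1.7918
RHS = ln(x) + ln(y) ≈ 1.6094
Since 1.7918 ≠ 1.6094, the equation fails at this point, so it cannot hold for all real values of x and y for which both sides are defined.
ln(x) + ln(y) = ln(xy), not ln(x+y).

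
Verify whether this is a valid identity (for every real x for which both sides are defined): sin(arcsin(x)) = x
Yes, this is an identity.

Claim: sin(arcsin(x)) = x.
Reasoning: For -1 ≤ x ≤ 1 (where arcsin is defined), arcsin(x) is by definition an angle whose sine equals x. Taking the sine of that angle returns x. (Note the other order, arcsin(sin x) = x, is NOT an identity.)
So the two sides agree for every real x for which both sides are defined.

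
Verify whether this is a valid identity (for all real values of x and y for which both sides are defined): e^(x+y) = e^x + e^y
Claim: e^(x+y) = e^x + e^y.
Test a specific point where both sides are defined: x = 3, y = -3.
LHS = e^(x+y) ≈ 1.0000
RHS = e^x + e^y ≈ 20.1353
Since 1.0000 ≠ 20.1353, the equation fails at this point, so it cannot hold for all real values of x and y for which both sides are defined.
The correct rule is e^(x+y) = e^x · e^y (a product, not a sum).

Conclusion: No, this is NOT an identity.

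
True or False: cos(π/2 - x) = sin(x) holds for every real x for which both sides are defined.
Claim: cos(π/2 - x) = sin(x).
Reasoning: Use cos(u - v) = cos(u)cos(v) + sin(u)sin(v) with u = π/2, v = x: cos(π/2)cos(x) + sin(π/2)sin(x) = 0·cos(x) + 1·sin(x) = sin(x).
So the two sides agree for every real x for which both sides are defined.

Conclusion: True.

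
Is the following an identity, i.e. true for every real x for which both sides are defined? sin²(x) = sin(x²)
No, this is NOT an identity.

Claim: sin²(x) = sin(x²).
Test a specific point where both sides are defined: x = π.
LHS = sin²(x) ≈ 0.0000
RHS = sin(x²) ≈ -0.4303
Since 0.0000 ≠ -0.4303, the equation fails at this point, so it cannot hold for every real x for which both sides are defined.
sin²(x) means (sin x)², squaring the output; sin(x²) squares the input. These are different functions.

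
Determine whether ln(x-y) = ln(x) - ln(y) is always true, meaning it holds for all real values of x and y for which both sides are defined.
No, this is NOT an identity.

Claim: ln(x-y) = ln(x) - ln(y).
Test a specific point where both sides are defined: x = 4, y = 1.
LHS = ln(x-y) ≈ 1.0986
RHS = ln(x) - ln(y) ≈ 1.3863
Since 1.0986 ≠ 1.3863, the equation fails at this point, so it cannot hold for all real values of x and y for which both sides are defined.
ln(x) - ln(y) = ln(x/y), not ln(x-y).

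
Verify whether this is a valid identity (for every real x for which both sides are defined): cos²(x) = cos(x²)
Claim: cos²(x) = cos(x²).
Test a specific point where both sides are defined: x = π/4.
LHS = cos²(x) ≈ 0.5000
RHS = cos(x²) ≈ 0.8157
Since 0.5000 ≠ 0.8157, the equation fails at this point, so it cannot hold for every real x for which both sides are defined.
cos²(x) means (cos x)², squaring the output; cos(x²) squares the input. These are different functions.

Conclusion: No, this is NOT an identity.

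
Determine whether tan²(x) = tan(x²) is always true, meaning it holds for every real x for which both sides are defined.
No, this is NOT an identity.

Claim: tan²(x) = tan(x²).
Test a specific point where both sides are defined: x = π.
LHS = tan²(x) ≈ 0.0000
RHS = tan(x²) ≈ 0.4767
Since 0.0000 ≠ 0.4767, the equation fails at this point, so it cannot hold for every real x for which both sides are defined.
tan²(x) means (tan x)², squaring the output; tan(x²) squares the input. These are different functions.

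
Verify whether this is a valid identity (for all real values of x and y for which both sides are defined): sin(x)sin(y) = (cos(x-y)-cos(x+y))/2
Claim: sin(x)sin(y) = (cos(x-y)-cos(x+y))/2.
Reasoning: cos(x-y) = cos(x)cos(y) + sin(x)sin(y) and cos(x+y) = cos(x)cos(y) - sin(x)sin(y). Subtracting, cos(x-y) - cos(x+y) = 2sin(x)sin(y); divide by 2.
So the two sides agree for all real values of x and y for which both sides are defined.

Conclusion: Yes, this is an identity.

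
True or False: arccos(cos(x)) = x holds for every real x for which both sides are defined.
Claim: arccos(cos(x)) = x.
Test a specific point where both sides are defined: x = -π/2.
LHS = arccos(cos(x)) ≈ 1.5708
RHS = x ≈ -1.5708
Since 1.5708 ≠ -1.5708, the equation fails at this point, so it cannot hold for every real x for which both sides are defined.
arccos only returns values in [0, π], so arccos(cos(x)) = x holds only for x in that interval, not for all real x.

Conclusion: False.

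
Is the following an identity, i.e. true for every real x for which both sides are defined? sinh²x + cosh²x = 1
Claim: sinh²x + cosh²x = 1.
Test a specific point where both sides are defined: x = 1/2.
LHS = sinh²x + cosh²x ≈ 1.5431
RHS = 1 ≈ 1.0000
Since 1.5431 ≠ 1.0000, the equation fails at this point, so it cannot hold for every real x for which both sides are defined.
The correct hyperbolic identity is cosh²x - sinh²x = 1 (a difference); the sum sinh²x + cosh²x equals cosh(2x).

Conclusion: No, this is NOT an identity.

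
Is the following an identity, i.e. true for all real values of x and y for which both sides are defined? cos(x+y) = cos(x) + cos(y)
Claim: cos(x+y) = cos(x) + cos(y).
Test a specific point where both sides are defined: x = -π/2, y = -π/2.
LHS = cos(x+y) ≈ -1.0000
RHS = cos(x) + cos(y) ≈ 0.0000
Since -1.0000 ≠ 0.0000, the equation fails at this point, so it cannot hold for all real values of x and y for which both sides are defined.
The correct expansion is cos(x+y) = cos(x)cos(y) - sin(x)sin(y); cosine is not additive.

Conclusion: No, this is NOT an identity.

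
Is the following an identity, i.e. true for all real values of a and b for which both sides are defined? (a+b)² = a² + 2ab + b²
Claim: (a+b)² = a² + 2ab + b².
Reasoning: Expand: (a+b)² = (a+b)(a+b) = a·a + a·b + b·a + b·b = a² + 2ab + b².
So the two sides agree for all real values of a and b for which both sides are defined.

Conclusion: Yes, this is an identity.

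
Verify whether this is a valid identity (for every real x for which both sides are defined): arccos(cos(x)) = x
Claim: arccos(cos(x)) = x.
Test a specific point where both sides are defined: x = -π/3.
LHS = arccos(cos(x)) ≈ 1.0472
RHS = x ≈ -1.0472
Since 1.0472 ≠ -1.0472, the equation fails at this point, so it cannot hold for every real x for which both sides are defined.
arccos only returns values in [0, π], so arccos(cos(x)) = x holds only for x in that interval, not for all real x.

Conclusion: No, this is NOT an identity.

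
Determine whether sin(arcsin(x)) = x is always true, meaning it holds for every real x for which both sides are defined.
Claim: sin(arcsin(x)) = x.
Reasoning: For -1 ≤ x ≤ 1 (where arcsin is defined), arcsin(x) is by definition an angle whose sine equals x. Taking the sine of that angle returns x. (Note the other order, arcsin(sin x) = x, is NOT an identity.)
So the two sides agree for every real x for which both sides are defined.

Conclusion: Yes, this is an identity.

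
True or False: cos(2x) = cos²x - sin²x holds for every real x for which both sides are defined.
True.

Claim: cos(2x) = cos²x - sin²x.
Reasoning: Put y = x in the addition formula cos(x+y) = cos(x)cos(y) - sin(x)sin(y): cos(2x) = cos²x - sin²x.
So the two sides agree for every real x for which both sides are defined.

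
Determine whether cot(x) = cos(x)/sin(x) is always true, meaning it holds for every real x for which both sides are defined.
Yes, this is an identity.

Claim: cot(x) = cos(x)/sin(x).
Reasoning: cot(x) is defined as 1/tan(x) = 1/(sin(x)/cos(x)) = cos(x)/sin(x), wherever sin(x) ≠ 0.
So the two sides agree for every real x for which both sides are defined.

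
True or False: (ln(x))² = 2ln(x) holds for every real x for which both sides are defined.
Claim: (ln(x))² = 2ln(x).
Test a specific point where both sides are defined: x = 1/2.
LHS = (ln(x))² ≈ 0.4805
RHS = 2ln(x) ≈ -1.3863
Since 0.4805 ≠ -1.3863, the equation fails at this point, so it cannot hold for every real x for which both sides are defined.
2ln(x) equals ln(x²), which is not the same as (ln x)².

Conclusion: False.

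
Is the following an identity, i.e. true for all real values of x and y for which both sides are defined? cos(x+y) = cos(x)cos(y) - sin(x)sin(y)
Claim: cos(x+y) = cos(x)cos(y) - sin(x)sin(y).
Reasoning: By Euler's formula e^(i(x+y)) = e^(ix)·e^(iy) = (cos x + i·sin x)(cos y + i·sin y). The real part of the left side is cos(x+y); the real part of the product is cos(x)cos(y) - sin(x)sin(y) (since i·i = -1).
So the two sides agree for all real values of x and y for which both sides are defined.

Conclusion: Yes, this is an identity.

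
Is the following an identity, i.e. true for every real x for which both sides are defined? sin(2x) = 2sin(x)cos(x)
Yes, this is an identity.

Claim: sin(2x) = 2sin(x)cos(x).
Reasoning: Put y = x in the addition formula sin(x+y) = sin(x)cos(y) + cos(x)sin(y): sin(2x) = sin(x)cos(x) + cos(x)sin(x) = 2sin(x)cos(x).
So the two sides agree for every real x for which both sides are defined.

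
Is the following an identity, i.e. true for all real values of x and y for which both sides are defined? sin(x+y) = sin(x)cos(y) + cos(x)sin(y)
Yes, this is an identity.

Claim: sin(x+y) = sin(x)cos(y) + cos(x)sin(y).
Reasoning: By Euler's formula e^(i(x+y)) = e^(ix)·e^(iy) = (cos x + i·sin x)(cos y + i·sin y). The imaginary part of the left side is sin(x+y); the imaginary part of the product is sin(x)cos(y) + cos(x)sin(y).
So the two sides agree for all real values of x and y for which both sides are defined.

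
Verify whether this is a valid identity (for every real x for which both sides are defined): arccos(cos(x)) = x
No, this is NOT an identity.

Claim: arccos(cos(x)) = x.
Test a specific point where both sides are defined: x = -π/6.
LHS = arccos(cos(x)) ≈ 0.5236
RHS = x ≈ -0.5236
Since 0.5236 ≠ -0.5236, the equation fails at this point, so it cannot hold for every real x for which both sides are defined.
arccos only returns values in [0, π], so arccos(cos(x)) = x holds only for x in that interval, not for all real x.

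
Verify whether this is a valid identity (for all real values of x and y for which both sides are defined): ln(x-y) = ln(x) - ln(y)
Claim: ln(x-y) = ln(x) - ln(y).
Test a specific point where both sides are defined: x = 3/2, y = 1.
LHS = ln(x-y) ≈ -0.6931
RHS = ln(x) - ln(y) ≈ 0.4055
Since -0.6931 ≠ 0.4055, the equation fails at this point, so it cannot hold for all real values of x and y for which both sides are defined.
ln(x) - ln(y) = ln(x/y), not ln(x-y).

Conclusion: No, this is NOT an identity.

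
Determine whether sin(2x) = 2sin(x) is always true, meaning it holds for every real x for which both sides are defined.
Claim: sin(2x) = 2sin(x).
Test a specific point where both sides are defined: x = π/6.
LHS = sin(2x) ≈ 0.8660
RHS = 2sin(x) ≈ 1.0000
Since 0.8660 ≠ 1.0000, the equation fails at this point, so it cannot hold for every real x for which both sides are defined.
The correct double-angle formula is sin(2x) = 2sin(x)cos(x).

Conclusion: No, this is NOT an identity.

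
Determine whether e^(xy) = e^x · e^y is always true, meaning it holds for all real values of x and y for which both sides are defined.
No, this is NOT an identity.

Claim: e^(xy) = e^x · e^y.
Test a specific point where both sides are defined: x = -3, y = 5.
LHS = e^(xy) ≈ 0.0000
RHS = e^x · e^y ≈ 7.3891
Since 0.0000 ≠ 7.3891, the equation fails at this point, so it cannot hold for all real values of x and y for which both sides are defined.
e^x · e^y = e^(x+y), not e^(xy).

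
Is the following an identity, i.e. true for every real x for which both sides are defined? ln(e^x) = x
Yes, this is an identity.

Claim: ln(e^x) = x.
Reasoning: ln is the inverse of the exponential: ln(e^x) asks for the exponent p with e^p = e^x, and since e^p is one-to-one that exponent is p = x.
So the two sides agree for every real x for which both sides are defined.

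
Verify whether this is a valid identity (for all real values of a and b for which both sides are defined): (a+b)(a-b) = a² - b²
Claim: (a+b)(a-b) = a² - b².
Reasoning: Expand: (a+b)(a-b) = a² - ab + ba - b² = a² - b² (the cross terms cancel).
So the two sides agree for all real values of a and b for which both sides are defined.

Conclusion: Yes, this is an identity.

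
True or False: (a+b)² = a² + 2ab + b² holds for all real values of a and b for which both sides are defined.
Claim: (a+b)² = a² + 2ab + b².
Reasoning: Expand: (a+b)² = (a+b)(a+b) = a·a + a·b + b·a + b·b = a² + 2ab + b².
So the two sides agree for all real values of a and b for which both sides are defined.

Conclusion: True.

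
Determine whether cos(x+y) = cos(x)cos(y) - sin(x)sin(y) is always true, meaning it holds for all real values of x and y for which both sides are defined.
Yes, this is an identity.

Claim: cos(x+y) = cos(x)cos(y) - sin(x)sin(y).
Reasoning: By Euler's formula e^(i(x+y)) = e^(ix)·e^(iy) = (cos x + i·sin x)(cos y + i·sin y). The real part of the left side is cos(x+y); the real part of the product is cos(x)cos(y) - sin(x)sin(y) (since i·i = -1).
So the two sides agree for all real values of x and y for which both sides are defined.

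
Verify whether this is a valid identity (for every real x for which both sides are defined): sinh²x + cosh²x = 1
No, this is NOT an identity.

Claim: sinh²x + cosh²x = 1.
Test a specific point where both sides are defined: x = -2.
LHS = sinh²x + cosh²x ≈ 27.3082
RHS = 1 ≈ 1.0000
Since 27.3082 ≠ 1.0000, the equation fails at this point, so it cannot hold for every real x for which both sides are defined.
The correct hyperbolic identity is cosh²x - sinh²x = 1 (a difference); the sum sinh²x + cosh²x equals cosh(2x).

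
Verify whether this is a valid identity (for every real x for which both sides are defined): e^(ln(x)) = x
Claim: e^(ln(x)) = x.
Reasoning: For x > 0, ln(x) is by definition the exponent p such that e^p = x. Raising e to that exponent therefore returns x: e^(ln x) = x.
So the two sides agree for every real x for which both sides are defined.

Conclusion: Yes, this is an identity.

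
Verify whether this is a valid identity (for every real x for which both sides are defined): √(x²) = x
Claim: √(x²) = x.
Test a specific point where both sides are defined: x = -3.
LHS = √(x²) ≈ 3.0000
RHS = x ≈ -3.0000
Since 3.0000 ≠ -3.0000, the equation fails at this point, so it cannot hold for every real x for which both sides are defined.
√(x²) = |x|, which differs from x whenever x < 0 (both sides are defined for every real x).

Conclusion: No, this is NOT an identity.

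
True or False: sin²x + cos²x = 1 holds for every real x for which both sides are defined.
Claim: sin²x + cos²x = 1.
Reasoning: The point (cos x, sin x) lies on the unit circle X² + Y² = 1, so cos²x + sin²x = 1 for every real x.
So the two sides agree for every real x for which both sides are defined.

Conclusion: True.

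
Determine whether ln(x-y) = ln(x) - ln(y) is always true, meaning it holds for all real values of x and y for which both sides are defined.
Claim: ln(x-y) = ln(x) - ln(y).
Test a specific point where both sides are defined: x = 5, y = 3/2.
LHS = ln(x-y) ≈ 1.2528
RHS = ln(x) - ln(y) ≈ 1.2040
Since 1.2528 ≠ 1.2040, the equation fails at this point, so it cannot hold for all real values of x and y for which both sides are defined.
ln(x) - ln(y) = ln(x/y), not ln(x-y).

Conclusion: No, this is NOT an identity.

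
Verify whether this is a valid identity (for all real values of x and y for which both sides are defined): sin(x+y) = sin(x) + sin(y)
Claim: sin(x+y) = sin(x) + sin(y).
Test a specific point where both sides are defined: x = π/2, y = π/4.
LHS = sin(x+y) ≈ 0.7071
RHS = sin(x) + sin(y) ≈ 1.7071
Since 0.7071 ≠ 1.7071, the equation fails at this point, so it cannot hold for all real values of x and y for which both sides are defined.
The correct expansion is sin(x+y) = sin(x)cos(y) + cos(x)sin(y); sine is not additive.

Conclusion: No, this is NOT an identity.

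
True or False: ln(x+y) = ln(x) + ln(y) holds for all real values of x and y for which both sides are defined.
False.

Claim: ln(x+y) = ln(x) + ln(y).
Test a specific point where both sides are defined: x = 1, y = 4.
LHS = ln(x+y) ≈ 1.6094
RHS = ln(x) + ln(y) ≈ 1.3863
Since 1.6094 ≠ 1.3863, the equation fails at this point, so it cannot hold for all real values of x and y for which both sides are defined.
ln(x) + ln(y) = ln(xy), not ln(x+y).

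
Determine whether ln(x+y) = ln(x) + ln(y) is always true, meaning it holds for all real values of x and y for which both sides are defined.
Claim: ln(x+y) = ln(x) + ln(y).
Test a specific point where both sides are defined: x = 3, y = 2.
LHS = ln(x+y) ≈ 1.6094
RHS = ln(x) + ln(y) ≈ 1.7918
Since 1.6094 ≠ 1.7918, the equation fails at this point, so it cannot hold for all real values of x and y for which both sides are defined.
ln(x) + ln(y) = ln(xy), not ln(x+y).

Conclusion: No, this is NOT an identity.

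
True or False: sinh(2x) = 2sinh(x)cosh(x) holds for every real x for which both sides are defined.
True.

Claim: sinh(2x) = 2sinh(x)cosh(x).
Reasoning: 2sinh(x)cosh(x) = 2 · (e^x - e^-x)/2 · (e^x + e^-x)/2 = (e^(2x) - e^(-2x))/2 = sinh(2x).
So the two sides agree for every real x for which both sides are defined.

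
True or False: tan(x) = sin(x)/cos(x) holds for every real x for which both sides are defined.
Claim: tan(x) = sin(x)/cos(x).
Reasoning: For an angle x whose terminal point on the unit circle is (cos x, sin x), tan(x) is defined as the ratio (second coordinate)/(first coordinate) = sin(x)/cos(x), wherever cos(x) ≠ 0.
So the two sides agree for every real x for which both sides are defined.

Conclusion: True.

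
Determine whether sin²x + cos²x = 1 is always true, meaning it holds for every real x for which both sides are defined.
Claim: sin²x + cos²x = 1.
Reasoning: The point (cos x, sin x) lies on the unit circle X² + Y² = 1, so cos²x + sin²x = 1 for every real x.
So the two sides agree for every real x for which both sides are defined.

Conclusion: Yes, this is an identity.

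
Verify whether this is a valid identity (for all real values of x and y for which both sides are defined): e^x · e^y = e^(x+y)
Yes, this is an identity.

Claim: e^x · e^y = e^(x+y).
Reasoning: This is the law of exponents for a common base: multiplying powers adds exponents. E.g. from the series, (Σ x^j/j!)(Σ y^k/k!) = Σ_m (Σ_{j+k=m} x^j y^k/(j!k!)) = Σ_m (x+y)^m/m! by the binomial theorem.
So the two sides agree for all real values of x and y for which both sides are defined.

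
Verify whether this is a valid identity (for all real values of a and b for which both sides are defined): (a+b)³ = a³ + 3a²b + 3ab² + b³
Yes, this is an identity.

Claim: (a+b)³ = a³ + 3a²b + 3ab² + b³.
Reasoning: (a+b)³ = (a+b)(a+b)² = (a+b)(a² + 2ab + b²) = a³ + 2a²b + ab² + a²b + 2ab² + b³ = a³ + 3a²b + 3ab² + b³.
So the two sides agree for all real values of a and b for which both sides are defined.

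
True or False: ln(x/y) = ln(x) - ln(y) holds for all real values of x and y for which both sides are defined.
Claim: ln(x/y) = ln(x) - ln(y).
Reasoning: Both sides are simultaneously defined only when x, y > 0. Write x = e^p, y = e^q. Then x/y = e^(p-q), so ln(x/y) = p - q = ln(x) - ln(y).
So the two sides agree for all real values of x and y for which both sides are defined.

Conclusion: True.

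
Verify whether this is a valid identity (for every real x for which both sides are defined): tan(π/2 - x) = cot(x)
Claim: tan(π/2 - x) = cot(x).
Reasoning: tan(π/2 - x) = sin(π/2 - x)/cos(π/2 - x) = cos(x)/sin(x) = cot(x), using the cofunction identities sin(π/2 - x) = cos(x) and cos(π/2 - x) = sin(x).
So the two sides agree for every real x for which both sides are defined.

Conclusion: Yes, this is an identity.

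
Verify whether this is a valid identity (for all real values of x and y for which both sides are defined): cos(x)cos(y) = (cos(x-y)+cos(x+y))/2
Claim: cos(x)cos(y) = (cos(x-y)+cos(x+y))/2.
Reasoning: cos(x-y) = cos(x)cos(y) + sin(x)sin(y) and cos(x+y) = cos(x)cos(y) - sin(x)sin(y). Adding, cos(x-y) + cos(x+y) = 2cos(x)cos(y); divide by 2.
So the two sides agree for all real values of x and y for which both sides are defined.

Conclusion: Yes, this is an identity.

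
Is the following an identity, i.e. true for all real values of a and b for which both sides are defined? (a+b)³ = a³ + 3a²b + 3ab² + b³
Yes, this is an identity.

Claim: (a+b)³ = a³ + 3a²b + 3ab² + b³.
Reasoning: (a+b)³ = (a+b)(a+b)² = (a+b)(a² + 2ab + b²) = a³ + 2a²b + ab² + a²b + 2ab² + b³ = a³ + 3a²b + 3ab² + b³.
So the two sides agree for all real values of a and b for which both sides are defined.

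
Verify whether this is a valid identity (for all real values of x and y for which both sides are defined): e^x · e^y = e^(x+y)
Claim: e^x · e^y = e^(x+y).
Reasoning: This is the law of exponents for a common base: multiplying powers adds exponents. E.g. from the series, (Σ x^j/j!)(Σ y^k/k!) = Σ_m (Σ_{j+k=m} x^j y^k/(j!k!)) = Σ_m (x+y)^m/m! by the binomial theorem.
So the two sides agree for all real values of x and y for which both sides are defined.

Conclusion: Yes, this is an identity.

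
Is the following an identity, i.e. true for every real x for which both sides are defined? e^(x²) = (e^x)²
Claim: e^(x²) = (e^x)².
Test a specific point where both sides are defined: x = -3.
LHS = e^(x²) ≈ 8103.0839
RHS = (e^x)² ≈ 0.0025
Since 8103.0839 ≠ 0.0025, the equation fails at this point, so it cannot hold for every real x for which both sides are defined.
(e^x)² = e^(2x), and 2x ≠ x² in general.

Conclusion: No, this is NOT an identity.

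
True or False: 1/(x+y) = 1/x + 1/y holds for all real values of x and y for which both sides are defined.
False.

Claim: 1/(x+y) = 1/x + 1/y.
Test a specific point where both sides are defined: x = 4, y = -2.
LHS = 1/(x+y) ≈ 0.5000
RHS = 1/x + 1/y ≈ -0.2500
Since 0.5000 ≠ -0.2500, the equation fails at this point, so it cannot hold for all real values of x and y for which both sides are defined.
1/x + 1/y = (x+y)/(xy), which is not 1/(x+y).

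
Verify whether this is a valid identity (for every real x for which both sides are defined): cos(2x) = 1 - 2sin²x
Yes, this is an identity.

Claim: cos(2x) = 1 - 2sin²x.
Reasoning: cos(2x) = cos²x - sin²x. Replace cos²x by 1 - sin²x: (1 - sin²x) - sin²x = 1 - 2sin²x.
So the two sides agree for every real x for which both sides are defined.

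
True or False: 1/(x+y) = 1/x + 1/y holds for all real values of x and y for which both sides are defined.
Claim: 1/(x+y) = 1/x + 1/y.
Test a specific point where both sides are defined: x = 5, y = 3/2.
LHS = 1/(x+y) ≈ 0.1538
RHS = 1/x + 1/y ≈ 0.8667
Since 0.1538 ≠ 0.8667, the equation fails at this point, so it cannot hold for all real values of x and y for which both sides are defined.
1/x + 1/y = (x+y)/(xy), which is not 1/(x+y).

Conclusion: False.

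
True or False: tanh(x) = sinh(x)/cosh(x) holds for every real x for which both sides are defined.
True.

Claim: tanh(x) = sinh(x)/cosh(x).
Reasoning: tanh(x) is defined as sinh(x)/cosh(x) = (e^x - e^-x)/(e^x + e^-x); cosh(x) ≥ 1 is never zero, so this holds for every real x.
So the two sides agree for every real x for which both sides are defined.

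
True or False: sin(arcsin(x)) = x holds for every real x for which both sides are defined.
Claim: sin(arcsin(x)) = x.
Reasoning: For -1 ≤ x ≤ 1 (where arcsin is defined), arcsin(x) is by definition an angle whose sine equals x. Taking the sine of that angle returns x. (Note the other order, arcsin(sin x) = x, is NOT an identity.)
So the two sides agree for every real x for which both sides are defined.

Conclusion: True.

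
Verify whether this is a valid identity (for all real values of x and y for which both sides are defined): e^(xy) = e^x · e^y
No, this is NOT an identity.

Claim: e^(xy) = e^x · e^y.
Test a specific point where both sides are defined: x = 1, y = -3.
LHS = e^(xy) ≈ 0.0498
RHS = e^x · e^y ≈ 0.1353
Since 0.0498 ≠ 0.1353, the equation fails at this point, so it cannot hold for all real values of x and y for which both sides are defined.
e^x · e^y = e^(x+y), not e^(xy).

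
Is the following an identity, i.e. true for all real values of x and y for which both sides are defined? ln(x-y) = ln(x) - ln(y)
No, this is NOT an identity.

Claim: ln(x-y) = ln(x) - ln(y).
Test a specific point where both sides are defined: x = 1, y = 1/2.
LHS = ln(x-y) ≈ -0.6931
RHS = ln(x) - ln(y) ≈ 0.6931
Since -0.6931 ≠ 0.6931, the equation fails at this point, so it cannot hold for all real values of x and y for which both sides are defined.
ln(x) - ln(y) = ln(x/y), not ln(x-y).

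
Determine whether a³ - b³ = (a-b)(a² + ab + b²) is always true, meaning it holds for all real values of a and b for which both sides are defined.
Yes, this is an identity.

Claim: a³ - b³ = (a-b)(a² + ab + b²).
Reasoning: Expand the right side: (a-b)(a² + ab + b²) = a³ + a²b + ab² - a²b - ab² - b³ = a³ - b³ (the middle terms cancel in pairs).
So the two sides agree for all real values of a and b for which both sides are defined.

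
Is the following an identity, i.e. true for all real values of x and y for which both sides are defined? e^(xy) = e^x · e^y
No, this is NOT an identity.

Claim: e^(xy) = e^x · e^y.
Test a specific point where both sides are defined: x = 1, y = 4.
LHS = e^(xy) ≈ 54.5982
RHS = e^x · e^y ≈ 148.4132
Since 54.5982 ≠ 148.4132, the equation fails at this point, so it cannot hold for all real values of x and y for which both sides are defined.
e^x · e^y = e^(x+y), not e^(xy).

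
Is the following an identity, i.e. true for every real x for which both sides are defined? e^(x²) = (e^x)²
Claim: e^(x²) = (e^x)².
Test a specific point where both sides are defined: x = -2.
LHS = e^(x²) ≈ 54.5982
RHS = (e^x)² ≈ 0.0183
Since 54.5982 ≠ 0.0183, the equation fails at this point, so it cannot hold for every real x for which both sides are defined.
(e^x)² = e^(2x), and 2x ≠ x² in general.

Conclusion: No, this is NOT an identity.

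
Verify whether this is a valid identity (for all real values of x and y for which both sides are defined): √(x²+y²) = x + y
Claim: √(x²+y²) = x + y.
Test a specific point where both sides are defined: x = -3, y = -2.
LHS = √(x²+y²) ≈ 3.6056
RHS = x + y ≈ -5.0000
Since 3.6056 ≠ -5.0000, the equation fails at this point, so it cannot hold for all real values of x and y for which both sides are defined.
(x+y)² = x² + 2xy + y², not x² + y², so the square root does not split this way.

Conclusion: No, this is NOT an identity.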